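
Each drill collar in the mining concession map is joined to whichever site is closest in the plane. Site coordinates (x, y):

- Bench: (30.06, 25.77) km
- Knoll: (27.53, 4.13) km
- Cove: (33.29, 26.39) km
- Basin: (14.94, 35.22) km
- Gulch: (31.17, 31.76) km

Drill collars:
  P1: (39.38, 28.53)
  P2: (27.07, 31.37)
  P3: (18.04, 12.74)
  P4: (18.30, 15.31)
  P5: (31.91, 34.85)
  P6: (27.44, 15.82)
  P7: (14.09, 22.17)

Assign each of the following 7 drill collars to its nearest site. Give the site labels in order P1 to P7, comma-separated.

P1 → Cove (d²=41.67)
P2 → Gulch (d²=16.96)
P3 → Knoll (d²=164.19)
P4 → Knoll (d²=210.19)
P5 → Gulch (d²=10.10)
P6 → Bench (d²=105.87)
P7 → Basin (d²=171.02)

Cove, Gulch, Knoll, Knoll, Gulch, Bench, Basin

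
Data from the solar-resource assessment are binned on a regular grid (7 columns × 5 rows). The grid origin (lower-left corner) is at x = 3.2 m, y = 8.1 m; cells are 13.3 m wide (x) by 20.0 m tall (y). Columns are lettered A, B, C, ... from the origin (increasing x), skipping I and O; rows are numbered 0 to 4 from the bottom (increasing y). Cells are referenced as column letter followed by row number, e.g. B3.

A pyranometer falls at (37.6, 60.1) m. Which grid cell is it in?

C2

Column index: ⌊(37.6 − 3.2) / 13.3⌋ = ⌊2.586⌋ = 2 → column C
Row offset from origin: ⌊(60.1 − 8.1) / 20.0⌋ = ⌊2.600⌋ = 2 → row 2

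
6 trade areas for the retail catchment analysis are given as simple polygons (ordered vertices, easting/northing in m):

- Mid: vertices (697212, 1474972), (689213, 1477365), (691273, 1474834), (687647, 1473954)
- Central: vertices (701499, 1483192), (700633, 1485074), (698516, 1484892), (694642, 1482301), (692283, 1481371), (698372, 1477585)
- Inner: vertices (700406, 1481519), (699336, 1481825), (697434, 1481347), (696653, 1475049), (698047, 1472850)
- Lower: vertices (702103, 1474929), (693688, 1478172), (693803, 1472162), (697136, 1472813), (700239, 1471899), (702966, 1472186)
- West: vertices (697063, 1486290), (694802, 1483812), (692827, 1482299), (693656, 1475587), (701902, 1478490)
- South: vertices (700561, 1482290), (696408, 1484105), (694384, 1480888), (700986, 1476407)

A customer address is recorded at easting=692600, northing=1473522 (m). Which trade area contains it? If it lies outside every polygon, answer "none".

Cast a ray rightward from (692600, 1473522). For each polygon, the edges (by vertex number in listed order) whose endpoints lie on opposite sides of northing = 1473522, where each meets that height, and whether that is right or left of the point:
Mid: no edge straddles that height → 0 crossings.
Central: no edge straddles that height → 0 crossings.
Inner: 4–5 at easting≈697621.0 (right), 5–1 at easting≈698229.9 (right) → 2 crossings.
Lower: 2–3 at easting≈693777.0 (right), 6–1 at easting≈702545.7 (right) → 2 crossings.
West: no edge straddles that height → 0 crossings.
South: no edge straddles that height → 0 crossings.
All counts are even, so the point lies outside every listed polygon.

none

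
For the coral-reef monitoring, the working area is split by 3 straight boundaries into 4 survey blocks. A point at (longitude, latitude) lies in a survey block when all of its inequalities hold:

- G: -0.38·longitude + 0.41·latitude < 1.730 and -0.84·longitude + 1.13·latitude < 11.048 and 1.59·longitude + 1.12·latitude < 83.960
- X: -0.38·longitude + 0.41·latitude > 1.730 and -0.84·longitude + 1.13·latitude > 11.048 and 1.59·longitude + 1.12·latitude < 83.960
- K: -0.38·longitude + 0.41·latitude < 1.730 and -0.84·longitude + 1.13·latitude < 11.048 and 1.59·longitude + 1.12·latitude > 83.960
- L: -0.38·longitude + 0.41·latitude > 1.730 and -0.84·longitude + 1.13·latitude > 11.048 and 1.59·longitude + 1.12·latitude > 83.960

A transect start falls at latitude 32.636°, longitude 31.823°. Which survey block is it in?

-0.38·31.823 + 0.41·32.636 = 1.288, which is < 1.730
-0.84·31.823 + 1.13·32.636 = 10.147, which is < 11.048
1.59·31.823 + 1.12·32.636 = 87.151, which is > 83.960
This sign pattern matches K.

K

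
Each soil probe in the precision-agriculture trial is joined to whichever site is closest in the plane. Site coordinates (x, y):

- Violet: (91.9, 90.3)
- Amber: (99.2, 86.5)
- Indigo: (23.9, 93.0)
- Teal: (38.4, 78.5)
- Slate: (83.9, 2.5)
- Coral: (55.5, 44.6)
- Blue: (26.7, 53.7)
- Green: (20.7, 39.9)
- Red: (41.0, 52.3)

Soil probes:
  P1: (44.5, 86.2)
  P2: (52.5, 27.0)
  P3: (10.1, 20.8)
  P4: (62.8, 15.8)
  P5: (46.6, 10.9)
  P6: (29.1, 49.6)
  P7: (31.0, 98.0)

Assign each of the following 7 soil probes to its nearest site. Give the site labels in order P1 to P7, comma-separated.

P1 → Teal (d²=96.50)
P2 → Coral (d²=318.76)
P3 → Green (d²=477.17)
P4 → Slate (d²=622.10)
P5 → Coral (d²=1214.90)
P6 → Blue (d²=22.57)
P7 → Indigo (d²=75.41)

Teal, Coral, Green, Slate, Coral, Blue, Indigo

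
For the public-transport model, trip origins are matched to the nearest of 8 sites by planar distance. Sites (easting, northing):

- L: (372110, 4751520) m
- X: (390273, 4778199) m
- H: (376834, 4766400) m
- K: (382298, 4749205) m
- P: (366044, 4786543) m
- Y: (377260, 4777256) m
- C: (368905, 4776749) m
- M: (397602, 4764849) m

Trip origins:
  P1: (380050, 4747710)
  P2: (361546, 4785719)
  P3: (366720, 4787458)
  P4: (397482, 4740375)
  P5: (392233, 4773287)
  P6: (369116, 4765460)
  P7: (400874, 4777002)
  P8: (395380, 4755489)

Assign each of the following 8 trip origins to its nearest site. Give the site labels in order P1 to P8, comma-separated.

K, P, P, K, X, H, X, M

P1 → K (d²=7288529.00)
P2 → P (d²=20910980.00)
P3 → P (d²=1294201.00)
P4 → K (d²=308522756.00)
P5 → X (d²=27969344.00)
P6 → H (d²=60451124.00)
P7 → X (d²=113814010.00)
P8 → M (d²=92546884.00)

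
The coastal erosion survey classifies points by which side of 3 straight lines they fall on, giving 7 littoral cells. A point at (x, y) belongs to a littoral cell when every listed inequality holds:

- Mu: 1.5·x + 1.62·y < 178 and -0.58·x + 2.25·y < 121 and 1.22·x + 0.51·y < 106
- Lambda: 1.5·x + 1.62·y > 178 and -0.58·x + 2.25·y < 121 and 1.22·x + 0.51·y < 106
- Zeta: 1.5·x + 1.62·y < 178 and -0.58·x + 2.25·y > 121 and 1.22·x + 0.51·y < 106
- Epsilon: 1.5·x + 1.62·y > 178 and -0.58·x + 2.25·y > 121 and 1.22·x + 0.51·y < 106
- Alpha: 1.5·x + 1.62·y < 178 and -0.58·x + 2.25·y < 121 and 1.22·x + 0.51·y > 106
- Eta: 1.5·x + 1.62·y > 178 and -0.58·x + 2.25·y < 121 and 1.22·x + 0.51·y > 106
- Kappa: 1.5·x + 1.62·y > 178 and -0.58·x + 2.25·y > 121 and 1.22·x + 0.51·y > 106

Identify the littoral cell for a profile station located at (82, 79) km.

Kappa

1.5·82 + 1.62·79 = 250.980, which is > 178
-0.58·82 + 2.25·79 = 130.190, which is > 121
1.22·82 + 0.51·79 = 140.330, which is > 106
This sign pattern matches Kappa.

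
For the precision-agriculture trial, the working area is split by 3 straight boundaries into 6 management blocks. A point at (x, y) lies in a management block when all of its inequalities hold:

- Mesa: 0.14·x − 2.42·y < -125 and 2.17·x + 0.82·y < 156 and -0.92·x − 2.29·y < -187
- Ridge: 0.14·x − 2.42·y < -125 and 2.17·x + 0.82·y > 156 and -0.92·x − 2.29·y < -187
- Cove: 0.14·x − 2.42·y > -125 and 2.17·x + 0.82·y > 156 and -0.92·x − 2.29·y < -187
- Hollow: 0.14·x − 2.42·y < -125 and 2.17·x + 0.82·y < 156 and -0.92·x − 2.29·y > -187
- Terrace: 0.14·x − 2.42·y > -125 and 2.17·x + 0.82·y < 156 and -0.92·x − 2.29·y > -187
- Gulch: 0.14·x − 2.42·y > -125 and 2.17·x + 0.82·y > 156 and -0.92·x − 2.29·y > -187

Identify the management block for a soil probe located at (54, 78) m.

Ridge

0.14·54 − 2.42·78 = -181.200, which is < -125
2.17·54 + 0.82·78 = 181.140, which is > 156
-0.92·54 − 2.29·78 = -228.300, which is < -187
This sign pattern matches Ridge.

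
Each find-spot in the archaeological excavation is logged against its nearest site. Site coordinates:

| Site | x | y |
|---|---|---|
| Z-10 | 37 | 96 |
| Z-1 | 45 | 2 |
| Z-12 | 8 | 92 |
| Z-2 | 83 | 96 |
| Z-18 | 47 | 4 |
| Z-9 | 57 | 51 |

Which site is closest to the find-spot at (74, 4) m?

Z-18

Squared distances to each site:
Z-10: 9833.000; Z-1: 845.000; Z-12: 12100.000; Z-2: 8545.000; Z-18: 729.000; Z-9: 2498.000.
Minimum at Z-18.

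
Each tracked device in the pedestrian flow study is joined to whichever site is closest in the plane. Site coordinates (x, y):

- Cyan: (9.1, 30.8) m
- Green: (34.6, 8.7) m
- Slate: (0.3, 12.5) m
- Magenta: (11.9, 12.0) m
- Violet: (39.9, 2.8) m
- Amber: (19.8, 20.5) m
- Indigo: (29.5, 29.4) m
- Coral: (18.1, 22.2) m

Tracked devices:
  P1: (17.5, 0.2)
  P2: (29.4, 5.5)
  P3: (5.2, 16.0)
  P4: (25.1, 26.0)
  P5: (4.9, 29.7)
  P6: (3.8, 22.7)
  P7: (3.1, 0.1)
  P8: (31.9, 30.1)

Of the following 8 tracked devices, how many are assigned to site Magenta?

P1 → Magenta
P2 → Green
P3 → Slate
P4 → Indigo
P5 → Cyan
P6 → Cyan
P7 → Slate
P8 → Indigo
1 of the 8 goes to Magenta.

1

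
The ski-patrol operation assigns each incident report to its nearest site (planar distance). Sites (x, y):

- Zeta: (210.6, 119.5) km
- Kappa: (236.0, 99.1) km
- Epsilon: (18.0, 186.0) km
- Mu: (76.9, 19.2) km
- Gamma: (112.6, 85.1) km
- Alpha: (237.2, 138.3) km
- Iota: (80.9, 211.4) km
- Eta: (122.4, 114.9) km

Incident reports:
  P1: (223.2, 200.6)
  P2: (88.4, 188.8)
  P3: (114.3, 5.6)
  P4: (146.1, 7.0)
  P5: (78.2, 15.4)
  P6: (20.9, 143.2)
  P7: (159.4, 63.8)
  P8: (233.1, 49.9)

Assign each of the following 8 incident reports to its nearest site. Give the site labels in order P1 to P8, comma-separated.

P1 → Alpha (d²=4077.29)
P2 → Iota (d²=567.01)
P3 → Mu (d²=1583.72)
P4 → Mu (d²=4937.48)
P5 → Mu (d²=16.13)
P6 → Epsilon (d²=1840.25)
P7 → Gamma (d²=2643.93)
P8 → Kappa (d²=2429.05)

Alpha, Iota, Mu, Mu, Mu, Epsilon, Gamma, Kappa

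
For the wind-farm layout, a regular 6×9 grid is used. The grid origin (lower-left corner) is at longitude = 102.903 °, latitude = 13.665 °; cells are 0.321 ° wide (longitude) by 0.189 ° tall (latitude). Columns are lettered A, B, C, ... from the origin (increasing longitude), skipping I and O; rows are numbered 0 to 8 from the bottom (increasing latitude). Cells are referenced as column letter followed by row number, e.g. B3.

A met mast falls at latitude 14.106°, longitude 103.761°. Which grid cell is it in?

C2

Column index: ⌊(103.761 − 102.903) / 0.321⌋ = ⌊2.673⌋ = 2 → column C
Row offset from origin: ⌊(14.106 − 13.665) / 0.189⌋ = ⌊2.333⌋ = 2 → row 2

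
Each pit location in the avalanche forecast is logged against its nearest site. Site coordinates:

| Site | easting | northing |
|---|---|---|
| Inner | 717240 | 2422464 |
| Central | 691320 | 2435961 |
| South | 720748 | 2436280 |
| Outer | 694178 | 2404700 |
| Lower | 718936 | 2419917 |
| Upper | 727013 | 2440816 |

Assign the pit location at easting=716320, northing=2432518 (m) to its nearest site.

South

Squared distances to each site:
Inner: 101929316.000; Central: 636854249.000; South: 33759828.000; Outer: 1264109288.000; Lower: 165628657.000; Upper: 183197053.000.
Minimum at South.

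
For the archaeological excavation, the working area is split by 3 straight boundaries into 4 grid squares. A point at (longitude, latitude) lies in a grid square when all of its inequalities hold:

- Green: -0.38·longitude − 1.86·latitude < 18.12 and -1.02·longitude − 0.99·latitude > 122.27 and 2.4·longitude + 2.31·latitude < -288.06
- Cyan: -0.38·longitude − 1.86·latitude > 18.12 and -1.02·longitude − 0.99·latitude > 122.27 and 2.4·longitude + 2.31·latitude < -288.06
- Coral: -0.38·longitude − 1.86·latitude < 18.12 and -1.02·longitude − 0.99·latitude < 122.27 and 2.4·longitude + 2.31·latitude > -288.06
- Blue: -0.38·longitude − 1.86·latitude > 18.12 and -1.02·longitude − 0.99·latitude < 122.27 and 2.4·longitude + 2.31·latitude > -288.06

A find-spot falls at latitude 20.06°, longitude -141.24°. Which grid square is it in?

-0.38·-141.24 − 1.86·20.06 = 16.360, which is < 18.12
-1.02·-141.24 − 0.99·20.06 = 124.205, which is > 122.27
2.4·-141.24 + 2.31·20.06 = -292.637, which is < -288.06
This sign pattern matches Green.

Green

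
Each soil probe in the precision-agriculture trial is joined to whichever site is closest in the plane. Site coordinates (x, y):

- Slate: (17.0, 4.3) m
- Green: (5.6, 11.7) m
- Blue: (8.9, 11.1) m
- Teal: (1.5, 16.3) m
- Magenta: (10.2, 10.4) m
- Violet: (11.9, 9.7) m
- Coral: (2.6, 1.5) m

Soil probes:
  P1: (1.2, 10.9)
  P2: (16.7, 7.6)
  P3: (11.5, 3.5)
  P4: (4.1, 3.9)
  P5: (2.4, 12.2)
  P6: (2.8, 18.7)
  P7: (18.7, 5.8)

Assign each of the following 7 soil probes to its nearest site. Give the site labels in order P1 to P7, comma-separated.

Green, Slate, Slate, Coral, Green, Teal, Slate

P1 → Green (d²=20.00)
P2 → Slate (d²=10.98)
P3 → Slate (d²=30.89)
P4 → Coral (d²=8.01)
P5 → Green (d²=10.49)
P6 → Teal (d²=7.45)
P7 → Slate (d²=5.14)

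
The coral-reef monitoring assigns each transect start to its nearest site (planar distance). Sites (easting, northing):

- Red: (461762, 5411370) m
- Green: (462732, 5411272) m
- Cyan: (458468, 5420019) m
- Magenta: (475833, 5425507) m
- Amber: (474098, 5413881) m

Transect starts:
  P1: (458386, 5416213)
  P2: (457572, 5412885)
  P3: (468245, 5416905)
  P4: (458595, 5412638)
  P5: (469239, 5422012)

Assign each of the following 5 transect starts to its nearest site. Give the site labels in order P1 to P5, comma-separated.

Cyan, Red, Amber, Red, Magenta

P1 → Cyan (d²=14492360.00)
P2 → Red (d²=19851325.00)
P3 → Amber (d²=43402185.00)
P4 → Red (d²=11637713.00)
P5 → Magenta (d²=55695861.00)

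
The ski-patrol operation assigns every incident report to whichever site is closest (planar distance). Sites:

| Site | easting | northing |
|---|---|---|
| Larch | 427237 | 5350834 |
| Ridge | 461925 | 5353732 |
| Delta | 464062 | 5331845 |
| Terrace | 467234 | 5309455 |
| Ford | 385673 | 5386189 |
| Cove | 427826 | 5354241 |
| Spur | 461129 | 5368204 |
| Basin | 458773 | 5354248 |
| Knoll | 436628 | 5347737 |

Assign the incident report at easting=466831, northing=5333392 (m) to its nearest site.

Delta

Squared distances to each site:
Larch: 1871908200.000; Ridge: 437784436.000; Delta: 10060570.000; Terrace: 573142378.000; Ford: 9374144173.000; Cove: 1956070826.000; Spur: 1244388148.000; Basin: 499904100.000; Knoll: 1118000234.000.
Minimum at Delta.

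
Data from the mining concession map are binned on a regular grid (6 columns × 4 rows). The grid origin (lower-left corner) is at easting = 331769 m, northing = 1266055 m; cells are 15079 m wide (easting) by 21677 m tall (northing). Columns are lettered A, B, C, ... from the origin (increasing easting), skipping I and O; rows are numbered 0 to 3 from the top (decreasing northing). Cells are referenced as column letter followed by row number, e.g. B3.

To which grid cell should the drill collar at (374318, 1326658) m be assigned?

Column index: ⌊(374318 − 331769) / 15079⌋ = ⌊2.822⌋ = 2 → column C
Row offset from origin: ⌊(1326658 − 1266055) / 21677⌋ = ⌊2.796⌋ = 2 → row 1 (counted from top)

C1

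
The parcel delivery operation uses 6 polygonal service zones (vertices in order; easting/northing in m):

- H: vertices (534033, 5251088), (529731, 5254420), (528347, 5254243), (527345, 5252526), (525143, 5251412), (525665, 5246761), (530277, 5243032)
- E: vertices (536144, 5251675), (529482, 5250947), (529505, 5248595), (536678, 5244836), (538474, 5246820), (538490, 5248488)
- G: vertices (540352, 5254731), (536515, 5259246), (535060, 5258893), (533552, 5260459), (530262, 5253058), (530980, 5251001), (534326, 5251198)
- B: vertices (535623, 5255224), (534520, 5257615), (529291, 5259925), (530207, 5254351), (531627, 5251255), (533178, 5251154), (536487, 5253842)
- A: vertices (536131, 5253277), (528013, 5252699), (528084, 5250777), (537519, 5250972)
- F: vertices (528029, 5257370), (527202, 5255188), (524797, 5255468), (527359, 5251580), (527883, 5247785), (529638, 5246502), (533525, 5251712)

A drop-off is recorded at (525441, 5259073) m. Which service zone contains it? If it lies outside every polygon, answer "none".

none

Cast a ray rightward from (525441, 5259073). For each polygon, the edges (by vertex number in listed order) whose endpoints lie on opposite sides of northing = 5259073, where each meets that height, and whether that is right or left of the point:
H: no edge straddles that height → 0 crossings.
E: no edge straddles that height → 0 crossings.
G: 1–2 at easting≈536662.0 (right), 2–3 at easting≈535801.9 (right), 3–4 at easting≈534886.7 (right), 4–5 at easting≈532935.9 (right) → 4 crossings.
B: 2–3 at easting≈531219.6 (right), 3–4 at easting≈529431.0 (right) → 2 crossings.
A: no edge straddles that height → 0 crossings.
F: no edge straddles that height → 0 crossings.
All counts are even, so the point lies outside every listed polygon.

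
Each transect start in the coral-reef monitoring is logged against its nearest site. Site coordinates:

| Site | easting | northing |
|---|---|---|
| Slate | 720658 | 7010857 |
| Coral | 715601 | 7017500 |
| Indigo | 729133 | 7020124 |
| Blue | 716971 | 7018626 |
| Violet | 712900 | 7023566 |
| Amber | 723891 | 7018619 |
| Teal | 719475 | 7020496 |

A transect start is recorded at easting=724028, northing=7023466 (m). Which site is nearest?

Squared distances to each site:
Slate: 170343781.000; Coral: 106607485.000; Indigo: 37229989.000; Blue: 73226849.000; Violet: 123842384.000; Amber: 23512178.000; Teal: 29550709.000.
Minimum at Amber.

Amber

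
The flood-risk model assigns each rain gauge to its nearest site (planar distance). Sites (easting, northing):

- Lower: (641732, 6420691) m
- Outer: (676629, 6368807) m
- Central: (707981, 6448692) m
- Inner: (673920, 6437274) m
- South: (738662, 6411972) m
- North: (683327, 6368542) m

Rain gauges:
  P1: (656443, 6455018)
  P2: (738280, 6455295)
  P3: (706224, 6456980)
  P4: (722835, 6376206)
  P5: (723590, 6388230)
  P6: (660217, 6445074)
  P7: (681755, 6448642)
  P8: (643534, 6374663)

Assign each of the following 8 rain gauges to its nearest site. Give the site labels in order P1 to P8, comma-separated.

Inner, Central, Central, South, South, Inner, Inner, Outer

P1 → Inner (d²=620295065.00)
P2 → Central (d²=961629010.00)
P3 → Central (d²=71777993.00)
P4 → South (d²=1529700685.00)
P5 → South (d²=790847748.00)
P6 → Inner (d²=248612209.00)
P7 → Inner (d²=190618649.00)
P8 → Outer (d²=1129571761.00)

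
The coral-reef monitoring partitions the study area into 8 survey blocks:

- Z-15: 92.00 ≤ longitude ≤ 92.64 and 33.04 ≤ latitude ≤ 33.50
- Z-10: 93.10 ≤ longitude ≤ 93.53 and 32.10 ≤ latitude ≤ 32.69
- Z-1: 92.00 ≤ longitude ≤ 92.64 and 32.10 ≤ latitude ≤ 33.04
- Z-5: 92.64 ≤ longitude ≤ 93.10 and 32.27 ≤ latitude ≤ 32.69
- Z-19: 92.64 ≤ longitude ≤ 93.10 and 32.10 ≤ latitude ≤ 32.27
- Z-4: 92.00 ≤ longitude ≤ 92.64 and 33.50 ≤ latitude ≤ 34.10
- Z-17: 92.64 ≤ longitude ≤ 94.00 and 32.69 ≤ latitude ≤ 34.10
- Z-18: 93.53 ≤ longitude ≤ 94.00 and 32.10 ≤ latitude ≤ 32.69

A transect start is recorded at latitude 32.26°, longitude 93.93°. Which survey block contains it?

The point has longitude = 93.93 and latitude = 32.26.
Only Z-18 satisfies 93.53 ≤ longitude ≤ 94.00 and 32.10 ≤ latitude ≤ 32.69.

Z-18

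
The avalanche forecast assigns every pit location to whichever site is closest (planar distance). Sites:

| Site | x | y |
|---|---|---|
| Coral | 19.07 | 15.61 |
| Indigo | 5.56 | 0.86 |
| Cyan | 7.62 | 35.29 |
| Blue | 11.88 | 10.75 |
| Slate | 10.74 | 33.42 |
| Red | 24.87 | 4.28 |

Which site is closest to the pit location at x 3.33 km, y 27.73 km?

Cyan

Squared distances to each site:
Coral: 394.642; Indigo: 726.970; Cyan: 75.558; Blue: 361.423; Slate: 87.284; Red: 1013.874.
Minimum at Cyan.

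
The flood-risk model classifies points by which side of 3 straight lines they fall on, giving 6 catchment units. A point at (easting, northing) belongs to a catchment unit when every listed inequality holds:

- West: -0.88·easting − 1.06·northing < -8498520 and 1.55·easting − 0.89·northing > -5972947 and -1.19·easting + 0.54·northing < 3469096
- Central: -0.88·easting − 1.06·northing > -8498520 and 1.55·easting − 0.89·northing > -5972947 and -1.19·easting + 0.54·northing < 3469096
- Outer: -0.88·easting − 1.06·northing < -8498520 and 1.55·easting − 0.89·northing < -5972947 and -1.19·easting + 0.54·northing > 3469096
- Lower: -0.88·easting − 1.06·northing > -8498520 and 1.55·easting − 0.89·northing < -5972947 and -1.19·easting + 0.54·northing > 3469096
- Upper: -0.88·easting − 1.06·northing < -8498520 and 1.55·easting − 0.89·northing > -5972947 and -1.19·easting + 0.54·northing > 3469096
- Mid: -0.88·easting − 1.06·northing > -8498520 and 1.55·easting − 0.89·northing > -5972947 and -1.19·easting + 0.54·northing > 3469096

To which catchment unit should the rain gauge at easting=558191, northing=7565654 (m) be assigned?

-0.88·558191 − 1.06·7565654 = -8510801.320, which is < -8498520
1.55·558191 − 0.89·7565654 = -5868236.010, which is > -5972947
-1.19·558191 + 0.54·7565654 = 3421205.870, which is < 3469096
This sign pattern matches West.

West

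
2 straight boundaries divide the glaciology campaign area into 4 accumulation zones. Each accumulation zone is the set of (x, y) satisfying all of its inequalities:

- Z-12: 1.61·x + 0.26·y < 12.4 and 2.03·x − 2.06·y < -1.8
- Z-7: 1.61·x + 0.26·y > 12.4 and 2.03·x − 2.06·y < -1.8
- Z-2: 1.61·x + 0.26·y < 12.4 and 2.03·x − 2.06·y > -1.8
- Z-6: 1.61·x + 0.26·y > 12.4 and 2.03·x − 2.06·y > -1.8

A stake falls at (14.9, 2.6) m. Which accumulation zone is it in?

Z-6

1.61·14.9 + 0.26·2.6 = 24.665, which is > 12.4
2.03·14.9 − 2.06·2.6 = 24.891, which is > -1.8
This sign pattern matches Z-6.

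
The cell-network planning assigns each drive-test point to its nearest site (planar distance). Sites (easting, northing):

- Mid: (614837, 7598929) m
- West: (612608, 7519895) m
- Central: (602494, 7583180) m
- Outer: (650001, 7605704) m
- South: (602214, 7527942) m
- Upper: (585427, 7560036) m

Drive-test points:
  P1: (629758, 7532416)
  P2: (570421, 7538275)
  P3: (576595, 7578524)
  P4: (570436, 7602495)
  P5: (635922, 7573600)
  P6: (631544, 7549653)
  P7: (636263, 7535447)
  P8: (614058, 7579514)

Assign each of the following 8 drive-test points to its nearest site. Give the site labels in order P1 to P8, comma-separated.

P1 → West (d²=450897941.00)
P2 → Upper (d²=698721157.00)
P3 → Upper (d²=419810368.00)
P4 → Central (d²=1400784589.00)
P5 → Mid (d²=1086135466.00)
P6 → West (d²=1244110660.00)
P7 → West (d²=801423729.00)
P8 → Central (d²=147165652.00)

West, Upper, Upper, Central, Mid, West, West, Central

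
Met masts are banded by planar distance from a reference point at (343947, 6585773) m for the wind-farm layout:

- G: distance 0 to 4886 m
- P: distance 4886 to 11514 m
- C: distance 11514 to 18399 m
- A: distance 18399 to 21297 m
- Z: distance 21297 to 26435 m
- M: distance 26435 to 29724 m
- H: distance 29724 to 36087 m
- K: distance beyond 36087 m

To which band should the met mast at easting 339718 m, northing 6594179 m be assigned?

Distance = √((339718−343947)² + (6594179−6585773)²) = √(17884441.000 + 70660836.000) = 9409.850 m.
4886 ≤ 9409.850 < 11514 → P.

P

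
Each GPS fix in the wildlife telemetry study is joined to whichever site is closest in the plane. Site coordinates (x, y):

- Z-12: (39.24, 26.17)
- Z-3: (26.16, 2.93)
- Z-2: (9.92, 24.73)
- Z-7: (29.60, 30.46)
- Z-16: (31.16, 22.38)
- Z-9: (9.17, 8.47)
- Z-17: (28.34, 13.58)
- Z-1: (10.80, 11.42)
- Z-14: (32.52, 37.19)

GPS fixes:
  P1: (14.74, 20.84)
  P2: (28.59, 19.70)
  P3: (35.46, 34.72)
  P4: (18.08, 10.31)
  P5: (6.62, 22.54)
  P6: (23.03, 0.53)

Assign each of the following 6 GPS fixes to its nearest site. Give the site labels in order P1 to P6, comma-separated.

Z-2, Z-16, Z-14, Z-1, Z-2, Z-3

P1 → Z-2 (d²=38.36)
P2 → Z-16 (d²=13.79)
P3 → Z-14 (d²=14.74)
P4 → Z-1 (d²=54.23)
P5 → Z-2 (d²=15.69)
P6 → Z-3 (d²=15.56)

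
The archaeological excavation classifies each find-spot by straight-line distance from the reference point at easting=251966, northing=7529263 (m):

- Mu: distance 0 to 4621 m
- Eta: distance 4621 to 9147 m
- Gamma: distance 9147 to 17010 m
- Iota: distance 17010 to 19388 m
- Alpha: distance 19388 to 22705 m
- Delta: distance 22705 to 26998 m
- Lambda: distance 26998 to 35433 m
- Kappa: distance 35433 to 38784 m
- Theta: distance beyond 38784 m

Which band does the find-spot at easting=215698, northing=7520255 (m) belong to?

Kappa

Distance = √((215698−251966)² + (7520255−7529263)²) = √(1315367824.000 + 81144064.000) = 37369.933 m.
35433 ≤ 37369.933 < 38784 → Kappa.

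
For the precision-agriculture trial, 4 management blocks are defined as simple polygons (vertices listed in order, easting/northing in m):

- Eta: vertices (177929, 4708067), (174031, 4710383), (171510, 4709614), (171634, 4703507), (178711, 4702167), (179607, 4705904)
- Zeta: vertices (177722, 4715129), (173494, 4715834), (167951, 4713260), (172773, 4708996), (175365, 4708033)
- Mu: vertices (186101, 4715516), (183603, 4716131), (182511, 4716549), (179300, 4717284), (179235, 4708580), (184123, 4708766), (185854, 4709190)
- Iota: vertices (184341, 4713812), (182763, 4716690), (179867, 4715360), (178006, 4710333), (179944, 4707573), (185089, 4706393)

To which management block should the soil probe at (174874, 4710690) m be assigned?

Zeta

Cast a ray rightward from (174874, 4710690). For each polygon, the edges (by vertex number in listed order) whose endpoints lie on opposite sides of northing = 4710690, where each meets that height, and whether that is right or left of the point:
Eta: no edge straddles that height → 0 crossings.
Zeta: 3–4 at easting≈170857.3 (left), 5–1 at easting≈176247.5 (right) → 1 crossing.
Mu: 4–5 at easting≈179250.8 (right), 7–1 at easting≈185912.6 (right) → 2 crossings.
Iota: 3–4 at easting≈178138.2 (right), 6–1 at easting≈184655.8 (right) → 2 crossings.
Only Zeta has an odd count, so the point is inside Zeta.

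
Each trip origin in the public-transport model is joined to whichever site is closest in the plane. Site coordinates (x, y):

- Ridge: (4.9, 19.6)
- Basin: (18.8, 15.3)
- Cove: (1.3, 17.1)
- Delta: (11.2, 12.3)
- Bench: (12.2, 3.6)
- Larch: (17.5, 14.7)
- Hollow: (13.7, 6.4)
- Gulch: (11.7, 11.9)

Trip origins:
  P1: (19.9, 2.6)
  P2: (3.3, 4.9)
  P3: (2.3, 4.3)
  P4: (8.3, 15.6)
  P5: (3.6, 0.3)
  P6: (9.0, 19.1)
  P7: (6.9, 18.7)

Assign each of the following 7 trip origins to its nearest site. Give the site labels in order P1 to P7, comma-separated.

P1 → Hollow (d²=52.88)
P2 → Bench (d²=80.90)
P3 → Bench (d²=98.50)
P4 → Delta (d²=19.30)
P5 → Bench (d²=84.85)
P6 → Ridge (d²=17.06)
P7 → Ridge (d²=4.81)

Hollow, Bench, Bench, Delta, Bench, Ridge, Ridge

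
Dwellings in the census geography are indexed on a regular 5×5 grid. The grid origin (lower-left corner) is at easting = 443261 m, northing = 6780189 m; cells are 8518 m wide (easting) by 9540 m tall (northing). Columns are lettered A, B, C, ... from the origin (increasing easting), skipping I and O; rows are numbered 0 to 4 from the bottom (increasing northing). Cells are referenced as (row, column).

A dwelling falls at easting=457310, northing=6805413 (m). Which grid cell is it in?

Column index: ⌊(457310 − 443261) / 8518⌋ = ⌊1.649⌋ = 1 → column B
Row offset from origin: ⌊(6805413 − 6780189) / 9540⌋ = ⌊2.644⌋ = 2 → row 2

(2, B)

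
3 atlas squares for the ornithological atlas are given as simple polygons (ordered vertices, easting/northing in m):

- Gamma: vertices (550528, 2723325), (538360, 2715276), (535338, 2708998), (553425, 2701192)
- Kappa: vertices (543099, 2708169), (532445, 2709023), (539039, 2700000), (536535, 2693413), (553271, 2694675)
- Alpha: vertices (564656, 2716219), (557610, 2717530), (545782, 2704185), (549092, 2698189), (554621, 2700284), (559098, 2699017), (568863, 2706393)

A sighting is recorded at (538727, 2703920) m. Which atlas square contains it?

Cast a ray rightward from (538727, 2703920). For each polygon, the edges (by vertex number in listed order) whose endpoints lie on opposite sides of northing = 2703920, where each meets that height, and whether that is right or left of the point:
Gamma: 3–4 at easting≈547104.0 (right), 4–1 at easting≈553067.9 (right) → 2 crossings.
Kappa: 2–3 at easting≈536174.3 (left), 5–1 at easting≈546302.0 (right) → 1 crossing.
Alpha: 3–4 at easting≈545928.3 (right), 6–7 at easting≈565589.0 (right) → 2 crossings.
Only Kappa has an odd count, so the point is inside Kappa.

Kappa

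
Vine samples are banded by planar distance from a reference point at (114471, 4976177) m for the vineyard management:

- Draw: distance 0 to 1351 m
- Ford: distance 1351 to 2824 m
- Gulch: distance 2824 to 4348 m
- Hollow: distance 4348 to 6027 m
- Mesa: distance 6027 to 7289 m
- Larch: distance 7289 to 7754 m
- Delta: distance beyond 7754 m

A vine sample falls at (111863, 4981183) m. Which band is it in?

Hollow

Distance = √((111863−114471)² + (4981183−4976177)²) = √(6801664.000 + 25060036.000) = 5644.617 m.
4348 ≤ 5644.617 < 6027 → Hollow.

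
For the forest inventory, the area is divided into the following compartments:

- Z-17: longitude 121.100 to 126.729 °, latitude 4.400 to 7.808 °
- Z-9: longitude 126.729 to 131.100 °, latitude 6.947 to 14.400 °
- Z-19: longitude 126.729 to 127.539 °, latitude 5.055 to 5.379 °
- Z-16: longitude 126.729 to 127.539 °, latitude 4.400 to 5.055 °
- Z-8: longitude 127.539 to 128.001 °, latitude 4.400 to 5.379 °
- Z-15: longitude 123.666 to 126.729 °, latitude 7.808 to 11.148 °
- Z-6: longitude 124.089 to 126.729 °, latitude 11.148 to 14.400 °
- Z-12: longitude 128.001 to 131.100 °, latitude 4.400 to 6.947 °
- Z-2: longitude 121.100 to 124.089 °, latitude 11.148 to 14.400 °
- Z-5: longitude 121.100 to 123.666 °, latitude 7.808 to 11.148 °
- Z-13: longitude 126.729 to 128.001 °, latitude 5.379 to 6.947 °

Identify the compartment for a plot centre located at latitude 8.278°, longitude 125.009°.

The point has longitude = 125.009 and latitude = 8.278.
Only Z-15 satisfies 123.666 ≤ longitude ≤ 126.729 and 7.808 ≤ latitude ≤ 11.148.

Z-15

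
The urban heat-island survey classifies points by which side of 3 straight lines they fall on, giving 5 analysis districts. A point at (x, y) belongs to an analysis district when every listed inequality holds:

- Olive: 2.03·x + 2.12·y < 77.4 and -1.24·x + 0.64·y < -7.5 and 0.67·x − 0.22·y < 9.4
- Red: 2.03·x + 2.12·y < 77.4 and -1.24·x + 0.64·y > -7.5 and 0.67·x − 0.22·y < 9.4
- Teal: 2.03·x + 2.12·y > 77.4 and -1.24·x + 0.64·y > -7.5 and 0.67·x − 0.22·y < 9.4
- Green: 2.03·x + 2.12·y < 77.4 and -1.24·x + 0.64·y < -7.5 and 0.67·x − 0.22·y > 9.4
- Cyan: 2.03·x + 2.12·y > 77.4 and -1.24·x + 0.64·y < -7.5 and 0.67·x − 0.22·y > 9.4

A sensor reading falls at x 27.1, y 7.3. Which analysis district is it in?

Green

2.03·27.1 + 2.12·7.3 = 70.489, which is < 77.4
-1.24·27.1 + 0.64·7.3 = -28.932, which is < -7.5
0.67·27.1 − 0.22·7.3 = 16.551, which is > 9.4
This sign pattern matches Green.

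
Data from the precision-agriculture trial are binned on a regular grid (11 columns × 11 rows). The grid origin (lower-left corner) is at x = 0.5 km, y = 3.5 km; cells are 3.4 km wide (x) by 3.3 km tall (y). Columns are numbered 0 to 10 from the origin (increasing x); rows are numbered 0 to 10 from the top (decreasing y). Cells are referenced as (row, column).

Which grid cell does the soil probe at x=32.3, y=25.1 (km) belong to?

Column index: ⌊(32.3 − 0.5) / 3.4⌋ = ⌊9.353⌋ = 9
Row offset from origin: ⌊(25.1 − 3.5) / 3.3⌋ = ⌊6.545⌋ = 6 → row 4 (counted from top)

(4, 9)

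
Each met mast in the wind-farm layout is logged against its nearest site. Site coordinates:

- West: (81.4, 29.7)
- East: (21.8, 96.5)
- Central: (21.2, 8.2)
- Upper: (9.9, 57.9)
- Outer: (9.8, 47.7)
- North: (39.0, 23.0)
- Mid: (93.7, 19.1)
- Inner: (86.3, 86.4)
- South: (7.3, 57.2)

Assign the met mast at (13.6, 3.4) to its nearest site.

Central

Squared distances to each site:
West: 5288.530; East: 8734.850; Central: 80.800; Upper: 2983.940; Outer: 1976.930; North: 1029.320; Mid: 6662.500; Inner: 12174.290; South: 2934.130.
Minimum at Central.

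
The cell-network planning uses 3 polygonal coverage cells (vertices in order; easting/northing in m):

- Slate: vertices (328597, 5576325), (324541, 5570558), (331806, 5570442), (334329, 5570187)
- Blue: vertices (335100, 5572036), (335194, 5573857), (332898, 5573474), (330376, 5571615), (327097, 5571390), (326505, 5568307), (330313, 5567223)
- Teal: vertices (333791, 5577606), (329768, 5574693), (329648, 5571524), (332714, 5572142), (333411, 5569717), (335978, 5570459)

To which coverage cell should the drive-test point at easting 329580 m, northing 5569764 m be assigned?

Blue

Cast a ray rightward from (329580, 5569764). For each polygon, the edges (by vertex number in listed order) whose endpoints lie on opposite sides of northing = 5569764, where each meets that height, and whether that is right or left of the point:
Slate: no edge straddles that height → 0 crossings.
Blue: 5–6 at easting≈326784.8 (left), 7–1 at easting≈332840.3 (right) → 1 crossing.
Teal: 4–5 at easting≈333397.5 (right), 5–6 at easting≈333573.6 (right) → 2 crossings.
Only Blue has an odd count, so the point is inside Blue.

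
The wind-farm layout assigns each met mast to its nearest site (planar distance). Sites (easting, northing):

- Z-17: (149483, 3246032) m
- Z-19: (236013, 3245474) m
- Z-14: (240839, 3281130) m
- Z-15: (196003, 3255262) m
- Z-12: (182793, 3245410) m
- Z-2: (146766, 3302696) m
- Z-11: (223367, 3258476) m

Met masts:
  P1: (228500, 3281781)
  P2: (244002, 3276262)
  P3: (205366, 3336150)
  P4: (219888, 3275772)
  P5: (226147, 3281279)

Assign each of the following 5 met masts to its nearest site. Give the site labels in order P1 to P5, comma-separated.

Z-14, Z-14, Z-14, Z-11, Z-14

P1 → Z-14 (d²=152674722.00)
P2 → Z-14 (d²=33701993.00)
P3 → Z-14 (d²=4285534129.00)
P4 → Z-11 (d²=311255057.00)
P5 → Z-14 (d²=215877065.00)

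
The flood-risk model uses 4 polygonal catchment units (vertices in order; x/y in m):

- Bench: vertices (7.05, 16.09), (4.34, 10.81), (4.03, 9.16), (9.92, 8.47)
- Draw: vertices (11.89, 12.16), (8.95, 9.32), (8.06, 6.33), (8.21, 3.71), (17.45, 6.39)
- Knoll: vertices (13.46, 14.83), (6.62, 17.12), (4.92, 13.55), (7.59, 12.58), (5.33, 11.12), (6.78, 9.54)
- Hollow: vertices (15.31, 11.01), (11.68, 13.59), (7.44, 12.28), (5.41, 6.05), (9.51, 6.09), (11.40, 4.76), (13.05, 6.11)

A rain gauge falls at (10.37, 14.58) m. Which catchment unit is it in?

Knoll

Cast a ray rightward from (10.37, 14.58). For each polygon, the edges (by vertex number in listed order) whose endpoints lie on opposite sides of y = 14.58, where each meets that height, and whether that is right or left of the point:
Bench: 1–2 at x≈6.275 (left), 4–1 at x≈7.619 (left) → 0 crossings.
Draw: no edge straddles that height → 0 crossings.
Knoll: 2–3 at x≈5.410 (left), 6–1 at x≈13.144 (right) → 1 crossing.
Hollow: no edge straddles that height → 0 crossings.
Only Knoll has an odd count, so the point is inside Knoll.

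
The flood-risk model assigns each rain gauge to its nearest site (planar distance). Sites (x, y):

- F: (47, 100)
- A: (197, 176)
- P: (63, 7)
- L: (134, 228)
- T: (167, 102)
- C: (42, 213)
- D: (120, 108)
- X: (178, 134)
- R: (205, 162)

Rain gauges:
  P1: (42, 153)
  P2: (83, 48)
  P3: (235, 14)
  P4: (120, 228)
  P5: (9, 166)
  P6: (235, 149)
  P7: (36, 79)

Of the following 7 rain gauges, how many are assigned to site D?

0

P1 → F
P2 → P
P3 → T
P4 → L
P5 → C
P6 → R
P7 → F
0 of the 7 go to D.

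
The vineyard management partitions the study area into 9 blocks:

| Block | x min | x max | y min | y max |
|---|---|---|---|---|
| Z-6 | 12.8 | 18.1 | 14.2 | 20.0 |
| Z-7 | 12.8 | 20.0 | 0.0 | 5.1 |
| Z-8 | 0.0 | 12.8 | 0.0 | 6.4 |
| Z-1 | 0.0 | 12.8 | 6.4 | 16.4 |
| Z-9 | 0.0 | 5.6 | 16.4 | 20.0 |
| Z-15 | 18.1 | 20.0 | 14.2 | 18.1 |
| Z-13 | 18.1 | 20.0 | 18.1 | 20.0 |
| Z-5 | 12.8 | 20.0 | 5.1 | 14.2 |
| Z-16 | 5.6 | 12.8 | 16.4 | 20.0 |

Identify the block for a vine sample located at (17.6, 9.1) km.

The point has x = 17.6 and y = 9.1.
Only Z-5 satisfies 12.8 ≤ x ≤ 20.0 and 5.1 ≤ y ≤ 14.2.

Z-5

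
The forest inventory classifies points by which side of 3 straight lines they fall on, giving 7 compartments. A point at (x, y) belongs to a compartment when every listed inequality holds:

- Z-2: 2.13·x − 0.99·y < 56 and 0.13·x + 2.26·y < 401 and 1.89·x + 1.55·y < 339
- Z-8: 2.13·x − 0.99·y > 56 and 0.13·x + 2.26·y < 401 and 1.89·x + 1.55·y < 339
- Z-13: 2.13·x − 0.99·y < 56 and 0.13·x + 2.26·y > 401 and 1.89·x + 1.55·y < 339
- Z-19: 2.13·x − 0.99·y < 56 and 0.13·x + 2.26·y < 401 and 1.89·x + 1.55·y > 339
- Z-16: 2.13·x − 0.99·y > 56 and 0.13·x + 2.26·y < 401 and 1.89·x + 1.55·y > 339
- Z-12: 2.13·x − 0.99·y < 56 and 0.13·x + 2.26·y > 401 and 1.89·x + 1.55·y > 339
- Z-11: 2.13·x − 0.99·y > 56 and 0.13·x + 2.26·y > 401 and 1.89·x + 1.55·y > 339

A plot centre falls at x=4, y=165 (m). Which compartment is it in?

Z-2

2.13·4 − 0.99·165 = -154.830, which is < 56
0.13·4 + 2.26·165 = 373.420, which is < 401
1.89·4 + 1.55·165 = 263.310, which is < 339
This sign pattern matches Z-2.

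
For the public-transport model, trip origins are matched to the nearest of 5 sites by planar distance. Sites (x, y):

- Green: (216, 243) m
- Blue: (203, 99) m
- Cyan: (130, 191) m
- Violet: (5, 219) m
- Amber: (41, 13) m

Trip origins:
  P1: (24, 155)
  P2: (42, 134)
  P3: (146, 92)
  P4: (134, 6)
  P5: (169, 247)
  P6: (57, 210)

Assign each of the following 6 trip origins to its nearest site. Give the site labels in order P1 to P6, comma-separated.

Violet, Violet, Blue, Amber, Green, Violet

P1 → Violet (d²=4457.00)
P2 → Violet (d²=8594.00)
P3 → Blue (d²=3298.00)
P4 → Amber (d²=8698.00)
P5 → Green (d²=2225.00)
P6 → Violet (d²=2785.00)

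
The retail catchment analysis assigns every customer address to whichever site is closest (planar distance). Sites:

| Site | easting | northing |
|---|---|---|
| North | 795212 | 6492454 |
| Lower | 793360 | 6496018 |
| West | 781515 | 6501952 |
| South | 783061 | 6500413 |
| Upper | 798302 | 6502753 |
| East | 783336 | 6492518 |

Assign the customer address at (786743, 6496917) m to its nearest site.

Squared distances to each site:
North: 91642330.000; Lower: 44592890.000; West: 52683209.000; South: 25779140.000; Upper: 167669377.000; East: 30958850.000.
Minimum at South.

South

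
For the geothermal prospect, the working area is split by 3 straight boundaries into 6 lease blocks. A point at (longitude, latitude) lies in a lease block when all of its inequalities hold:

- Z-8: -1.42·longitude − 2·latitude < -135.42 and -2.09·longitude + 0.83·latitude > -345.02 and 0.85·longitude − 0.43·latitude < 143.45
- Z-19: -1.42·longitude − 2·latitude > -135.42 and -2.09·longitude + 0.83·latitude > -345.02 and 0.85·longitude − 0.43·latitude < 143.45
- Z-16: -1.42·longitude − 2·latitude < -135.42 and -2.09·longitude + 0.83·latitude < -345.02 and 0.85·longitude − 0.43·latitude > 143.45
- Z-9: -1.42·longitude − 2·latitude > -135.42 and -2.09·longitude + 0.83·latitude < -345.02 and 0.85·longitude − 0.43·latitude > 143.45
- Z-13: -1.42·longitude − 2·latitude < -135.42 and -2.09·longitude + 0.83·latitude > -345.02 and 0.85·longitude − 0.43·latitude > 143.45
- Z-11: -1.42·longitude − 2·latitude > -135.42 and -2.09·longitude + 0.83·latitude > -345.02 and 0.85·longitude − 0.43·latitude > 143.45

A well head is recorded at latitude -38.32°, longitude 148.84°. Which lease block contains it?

-1.42·148.84 − 2·-38.32 = -134.713, which is > -135.42
-2.09·148.84 + 0.83·-38.32 = -342.881, which is > -345.02
0.85·148.84 − 0.43·-38.32 = 142.992, which is < 143.45
This sign pattern matches Z-19.

Z-19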